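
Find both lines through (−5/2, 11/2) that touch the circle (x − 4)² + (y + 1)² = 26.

Let a tangent through (−5/2, 11/2) have slope m. Its distance from (4, −1) must equal √26:
[m·(13/2) − (−13/2)]² = 26(m² + 1)
5m² + 26m + 5 = 0, so m = −5 or m = −1/5.
Through (−5/2, 11/2) these give 5x + y = −7 and x + 5y = 25.

5x + y = −7 and x + 5y = 25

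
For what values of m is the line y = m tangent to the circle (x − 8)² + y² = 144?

Tangency holds when the distance from the centre (8, 0) to the line equals the radius 12:
|0·8 + 1·0 − m| / √1 = 12
|m| = 12, so m = 12 or m = −12.

m = −12 or m = 12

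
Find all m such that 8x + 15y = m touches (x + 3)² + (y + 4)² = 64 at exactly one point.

For a tangent, require d(centre, line) = r = 8.
|8·(−3) + 15·(−4) − m| / √289 = 8
|m − (−84)| = 8·17, so m = 52 or m = −220.

m = −220 or m = 52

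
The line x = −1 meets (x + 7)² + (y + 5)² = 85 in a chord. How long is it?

14

The distance from (−7, −5) to the line is 6, and r² = 85.
Half the chord is √(r² − d²) = √(49), so the full chord is 14.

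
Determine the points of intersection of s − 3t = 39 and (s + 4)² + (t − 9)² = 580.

Express t = (−39 + s)/3 and substitute into the circle:
10s² − 60s − 720 = 0  ⟹  s² − 6s − 72 = 0
s = 12 or s = −6, giving (12, −9) and (−6, −15).

(−6, −15) and (12, −9)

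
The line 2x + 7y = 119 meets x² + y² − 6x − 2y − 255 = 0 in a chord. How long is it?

From the line, y = (119 − 2x)/7. Substituting:
53x² − 742x = 0  ⟹  x² − 14x = 0
x = 14 or x = 0, giving (14, 13) and (0, 17).
|(14, 13) − (0, 17)| = √((14)² + (−4)²) = 2√53.

2√53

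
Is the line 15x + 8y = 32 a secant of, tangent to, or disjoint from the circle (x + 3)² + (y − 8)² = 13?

secant

Substituting the line into the circle gives 289x² + 1344x + 768 = 0.
Δ = 1806336 − 887808 = 918528.
Two real roots: the line is a secant.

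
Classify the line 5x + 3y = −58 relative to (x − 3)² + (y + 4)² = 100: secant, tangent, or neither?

Centre (3, −4), r² = 100. Distance² from centre to line = (61)²/34 = 3721/34.
Since d² > r², the line lies outside the circle.

neither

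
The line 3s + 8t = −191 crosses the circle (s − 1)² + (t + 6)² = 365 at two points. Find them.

(−13, −19) and (3, −25)

Substitute t = (−191 − 3s)/8:
73s² + 730s − 2847 = 0  ⟹  s² + 10s − 39 = 0
s = 3 or s = −13, giving (3, −25) and (−13, −19).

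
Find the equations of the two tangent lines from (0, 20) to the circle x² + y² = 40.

A line y − (20) = m(x − (0)) is tangent when its distance from (0, 0) is 2√10:
(0m − (−20))² = 40(m² + 1)
m² − 9 = 0, so m = −3 or m = 3.
Through (0, 20) these give 3x + y = 20 and 3x − y = −20.

3x + y = 20 and 3x − y = −20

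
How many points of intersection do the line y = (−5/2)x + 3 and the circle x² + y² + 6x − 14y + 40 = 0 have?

d² = (5·(−3) + 2·7 − (6))²/29 = 49/29; r² = 18.
Since d² < r², the line cuts the circle twice.

2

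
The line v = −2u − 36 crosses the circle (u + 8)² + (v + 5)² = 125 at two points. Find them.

(−18, 0) and (−10, −16)

From the line, v = −2u − 36. Substituting:
5u² + 140u + 900 = 0  ⟹  u² + 28u + 180 = 0
u = −10 or u = −18, giving (−10, −16) and (−18, 0).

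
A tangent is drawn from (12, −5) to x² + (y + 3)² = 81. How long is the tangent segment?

√67

The centre is (0, −3) and r = 9. The square of the distance from P to the centre is 144 + 4 = 148.
The tangent meets the radius at right angles, so tangent² = |PO|² − r² = 148 − 81 = 67.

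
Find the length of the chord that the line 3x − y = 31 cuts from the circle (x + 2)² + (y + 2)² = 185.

5√10

Centre (−2, −2), r² = 185. Perpendicular distance d from centre to line = |−35| / √10 = 35/√10.
Half the chord is √(r² − d²) = √(125/2), so the full chord is 5√10.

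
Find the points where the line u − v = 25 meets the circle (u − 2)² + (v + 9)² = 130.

Express v = u − 25 and substitute into the circle:
2u² − 36u + 130 = 0  ⟹  u² − 18u + 65 = 0
u = 13 or u = 5, giving (13, −12) and (5, −20).

(5, −20) and (13, −12)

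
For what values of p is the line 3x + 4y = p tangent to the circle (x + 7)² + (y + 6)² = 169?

Tangency holds when the distance from the centre (−7, −6) to the line equals the radius 13:
|3·(−7) + 4·(−6) − p| / √25 = 13
|p − (−45)| = 13·5, so p = 20 or p = −110.

p = −110 or p = 20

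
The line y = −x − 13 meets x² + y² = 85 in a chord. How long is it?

Substitute y = −x − 13:
2x² + 26x + 84 = 0  ⟹  x² + 13x + 42 = 0
x = −6 or x = −7, giving (−6, −7) and (−7, −6).
Chord length = distance between (−6, −7) and (−7, −6) = √2 = √2.

√2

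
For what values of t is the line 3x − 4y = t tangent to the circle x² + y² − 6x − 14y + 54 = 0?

t = −29 or t = −9

The line touches the circle iff its distance from (3, 7) is 2:
|3·3 − 4·7 − t| / √25 = 2
|t − (−19)| = 2·5, so t = −9 or t = −29.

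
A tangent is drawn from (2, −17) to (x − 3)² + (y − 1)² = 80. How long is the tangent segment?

7√5

The centre is (3, 1) and r = 4√5. The square of the distance from P to the centre is 1 + 324 = 325.
Power of the point: PT² = |PO|² − r² = 245, so PT = 7√5.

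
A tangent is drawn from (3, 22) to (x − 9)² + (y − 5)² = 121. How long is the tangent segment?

2√51

With centre O = (9, 5), |OP|² = 325 and r² = 121.
The tangent meets the radius at right angles, so tangent² = |PO|² − r² = 325 − 121 = 204.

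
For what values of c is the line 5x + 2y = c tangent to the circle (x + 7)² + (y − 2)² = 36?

c = −31 ± 6√29

For a tangent, require d(centre, line) = r = 6.
|5·(−7) + 2·2 − c| / √29 = 6
|c − (−31)| = 6√29.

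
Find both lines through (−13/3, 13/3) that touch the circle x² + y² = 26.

5x − y = −26 and x − 5y = −26

Let a tangent through (−13/3, 13/3) have slope m. Its distance from (0, 0) must equal √26:
(13/3m − (−13/3))² = 26(m² + 1)
5m² − 26m + 5 = 0, so m = 5 or m = 1/5.
With m = 5: 5x − y = −26. With m = 1/5: x − 5y = −26.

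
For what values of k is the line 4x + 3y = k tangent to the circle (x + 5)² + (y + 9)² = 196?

k = −117 or k = 23

For a tangent, require d(centre, line) = r = 14.
|4·(−5) + 3·(−9) − k| / √25 = 14
|k − (−47)| = 14·5, so k = 23 or k = −117.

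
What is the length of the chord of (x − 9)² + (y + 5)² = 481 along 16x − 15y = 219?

2√481

Substitute y = (−219 + 16x)/15:
481x² − 8658x − 69264 = 0  ⟹  x² − 18x − 144 = 0
x = 24 or x = −6, giving (24, 11) and (−6, −21).
|(24, 11) − (−6, −21)| = √((30)² + (32)²) = 2√481.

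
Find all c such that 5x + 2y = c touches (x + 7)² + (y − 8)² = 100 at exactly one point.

Tangency holds when the distance from the centre (−7, 8) to the line equals the radius 10:
|5·(−7) + 2·8 − c| / √29 = 10
|c − (−19)| = 10√29.

c = −19 ± 10√29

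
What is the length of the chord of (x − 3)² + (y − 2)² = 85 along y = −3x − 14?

3√10

Centre (3, 2), r² = 85. Perpendicular distance d from centre to line = |25| / √10 = 25/√10.
Half the chord is √(r² − d²) = √(45/2), so the full chord is 3√10.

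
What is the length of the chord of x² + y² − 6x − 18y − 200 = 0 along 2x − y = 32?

6√5

Substitute y = 2x − 32:
5x² − 170x + 1400 = 0  ⟹  x² − 34x + 280 = 0
x = 20 or x = 14, giving (20, 8) and (14, −4).
Chord length = distance between (20, 8) and (14, −4) = √180 = 6√5.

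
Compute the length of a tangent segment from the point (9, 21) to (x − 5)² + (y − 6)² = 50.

Centre (5, 6), r² = 50. |PO|² = (4)² + (15)² = 241.
Power of the point: PT² = |PO|² − r² = 191, so PT = √191.

√191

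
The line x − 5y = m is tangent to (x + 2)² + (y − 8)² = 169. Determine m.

Tangency holds when the distance from the centre (−2, 8) to the line equals the radius 13:
|1·(−2) − 5·8 − m| / √26 = 13
|m − (−42)| = 13√26.

m = −42 ± 13√26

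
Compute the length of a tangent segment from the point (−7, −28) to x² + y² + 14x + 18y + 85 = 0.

The centre is (−7, −9) and r = 3√5. The square of the distance from P to the centre is 0 + 361 = 361.
Power of the point: PT² = |PO|² − r² = 316, so PT = 2√79.

2√79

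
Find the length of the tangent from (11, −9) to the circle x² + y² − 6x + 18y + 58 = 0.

4√2

With centre O = (3, −9), |OP|² = 64 and r² = 32.
Power of the point: PT² = |PO|² − r² = 32, so PT = 4√2.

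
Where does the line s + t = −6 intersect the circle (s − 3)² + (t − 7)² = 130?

From the line, t = −s − 6. Substituting:
2s² + 20s + 48 = 0  ⟹  s² + 10s + 24 = 0
s = −4 or s = −6, giving (−4, −2) and (−6, 0).

(−6, 0) and (−4, −2)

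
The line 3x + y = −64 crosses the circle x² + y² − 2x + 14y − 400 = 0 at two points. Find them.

(−20, −4) and (−14, −22)

From the line, y = −3x − 64. Substituting:
10x² + 340x + 2800 = 0  ⟹  x² + 34x + 280 = 0
x = −14 or x = −20, giving (−14, −22) and (−20, −4).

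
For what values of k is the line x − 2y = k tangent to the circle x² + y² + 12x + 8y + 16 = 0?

The line touches the circle iff its distance from (−6, −4) is 6:
|1·(−6) − 2·(−4) − k| / √5 = 6
|k − (2)| = 6√5.

k = 2 ± 6√5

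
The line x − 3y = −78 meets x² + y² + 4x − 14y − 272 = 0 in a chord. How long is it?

3√10

Substitute y = (78 + x)/3:
10x² + 150x + 360 = 0  ⟹  x² + 15x + 36 = 0
x = −3 or x = −12, giving (−3, 25) and (−12, 22).
|(−3, 25) − (−12, 22)| = √((9)² + (3)²) = 3√10.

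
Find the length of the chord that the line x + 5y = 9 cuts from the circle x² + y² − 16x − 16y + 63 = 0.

Centre (8, 8), r² = 65. Perpendicular distance d from centre to line = |39| / √26 = 39/√26.
Chord = 2√(r² − d²) = 2·√(13/2) = √26.

√26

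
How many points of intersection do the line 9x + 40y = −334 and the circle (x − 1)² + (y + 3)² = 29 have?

Substituting the line into the circle gives 1681x² + 652x + 996 = 0.
Δ = 425104 − 6697104 = −6272000.
No real roots: the line does not meet the circle.

0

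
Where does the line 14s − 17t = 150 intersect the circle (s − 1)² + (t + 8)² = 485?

Express t = (−150 + 14s)/17 and substitute into the circle:
485s² − 970s − 139680 = 0  ⟹  s² − 2s − 288 = 0
s = 18 or s = −16, giving (18, 6) and (−16, −22).

(−16, −22) and (18, 6)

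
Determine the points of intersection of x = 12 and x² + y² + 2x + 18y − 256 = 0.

(12, −22) and (12, 4)

The line gives x = 12. Substituting into the circle:
y² + 18y − 88 = 0
y = 4 or y = −22, giving (12, 4) and (12, −22).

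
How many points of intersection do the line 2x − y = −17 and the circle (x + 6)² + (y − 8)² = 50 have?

Substituting the line into the circle gives 5x² + 48x + 67 = 0.
Discriminant = (48)² − 4·5·(67) = 964 > 0.
Two real roots: the line is a secant.

2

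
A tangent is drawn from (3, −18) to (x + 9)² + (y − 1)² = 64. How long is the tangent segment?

21

With centre O = (−9, 1), |OP|² = 505 and r² = 64.
The tangent meets the radius at right angles, so tangent² = |PO|² − r² = 505 − 64 = 441.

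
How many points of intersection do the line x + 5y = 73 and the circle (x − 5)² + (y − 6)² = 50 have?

0

d² = (1·5 + 5·6 − (73))²/26 = 722/13; r² = 50.
Since d² > r², the line lies outside the circle.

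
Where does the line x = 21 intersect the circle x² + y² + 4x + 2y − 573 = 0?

(21, −8) and (21, 6)

The line gives x = 21. Substituting into the circle:
y² + 2y − 48 = 0
y = 6 or y = −8, giving (21, 6) and (21, −8).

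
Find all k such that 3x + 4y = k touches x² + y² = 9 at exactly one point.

k = −15 or k = 15

For a tangent, require d(centre, line) = r = 3.
|3·0 + 4·0 − k| / √25 = 3
|k| = 3·5, so k = 15 or k = −15.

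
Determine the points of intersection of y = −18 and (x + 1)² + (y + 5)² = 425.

(−17, −18) and (15, −18)

Substitute y = −18:
x² + 2x − 255 = 0
x = 15 or x = −17, giving (15, −18) and (−17, −18).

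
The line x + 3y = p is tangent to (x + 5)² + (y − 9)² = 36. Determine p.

The line touches the circle iff its distance from (−5, 9) is 6:
|1·(−5) + 3·9 − p| / √10 = 6
|p − (22)| = 6√10.

p = 22 ± 6√10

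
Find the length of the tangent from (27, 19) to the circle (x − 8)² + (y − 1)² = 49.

The centre is (8, 1) and r = 7. The square of the distance from P to the centre is 361 + 324 = 685.
Power of the point: PT² = |PO|² − r² = 636, so PT = 2√159.

2√159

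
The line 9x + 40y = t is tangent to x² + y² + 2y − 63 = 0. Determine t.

Tangency holds when the distance from the centre (0, −1) to the line equals the radius 8:
|9·0 + 40·(−1) − t| / √1681 = 8
|t − (−40)| = 8·41, so t = 288 or t = −368.

t = −368 or t = 288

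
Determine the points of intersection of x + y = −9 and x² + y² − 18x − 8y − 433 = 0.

Express y = −x − 9 and substitute into the circle:
2x² + 8x − 280 = 0  ⟹  x² + 4x − 140 = 0
x = 10 or x = −14, giving (10, −19) and (−14, 5).

(−14, 5) and (10, −19)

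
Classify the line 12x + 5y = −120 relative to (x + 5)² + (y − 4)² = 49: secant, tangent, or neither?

Substituting the line into the circle gives 169x² + 3610x + 19000 = 0.
Δ = 13032100 − 12844000 = 188100.
Two real roots: the line is a secant.

secant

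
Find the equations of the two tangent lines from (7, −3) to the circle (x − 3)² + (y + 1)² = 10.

Let a tangent through (7, −3) have slope m. Its distance from (3, −1) must equal √10:
(−4m − (2))² = 10(m² + 1)
3m² + 8m − 3 = 0, so m = −3 or m = 1/3.
With m = −3: 3x + y = 18. With m = 1/3: x − 3y = 16.

3x + y = 18 and x − 3y = 16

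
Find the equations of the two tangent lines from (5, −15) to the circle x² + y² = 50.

x + y = −10 and 7x − y = 50

Write the tangent as mx − y + (−15 − m·(5)) = 0 and set its distance from the centre to 5√2:
(−5m − (15))² = 50(m² + 1)
m² − 6m − 7 = 0, so m = −1 or m = 7.
With m = −1: x + y = −10. With m = 7: 7x − y = 50.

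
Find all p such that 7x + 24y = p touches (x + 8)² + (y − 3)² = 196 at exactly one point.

For a tangent, require d(centre, line) = r = 14.
|7·(−8) + 24·3 − p| / √625 = 14
|p − (16)| = 14·25, so p = 366 or p = −334.

p = −334 or p = 366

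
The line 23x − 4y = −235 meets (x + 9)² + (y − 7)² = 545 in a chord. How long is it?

2√545

The distance from (−9, 7) to the line is 0/√545, and r² = 545.
Half the chord is √(r² − d²) = √(545), so the full chord is 2√545.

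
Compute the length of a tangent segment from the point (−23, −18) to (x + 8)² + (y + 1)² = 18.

4√31

The centre is (−8, −1) and r = 3√2. The square of the distance from P to the centre is 225 + 289 = 514.
By the tangent–radius right angle, tangent length = √(|PO|² − r²) = √496 = 4√31.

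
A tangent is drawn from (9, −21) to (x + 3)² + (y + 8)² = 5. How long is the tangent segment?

2√77

The centre is (−3, −8) and r = √5. The square of the distance from P to the centre is 144 + 169 = 313.
Power of the point: PT² = |PO|² − r² = 308, so PT = 2√77.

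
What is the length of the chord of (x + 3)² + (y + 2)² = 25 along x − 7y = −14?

Centre (−3, −2), r² = 25. Perpendicular distance d from centre to line = |25| / √50 = 25/√50.
Chord = 2√(r² − d²) = 2·√(25/2) = 5√2.

5√2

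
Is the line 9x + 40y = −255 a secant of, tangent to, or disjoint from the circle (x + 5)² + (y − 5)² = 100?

Substituting the line into the circle gives 1681x² + 24190x + 87025 = 0.
Δ = 585156100 − 585156100 = 0.
A repeated root: the line is tangent.

tangent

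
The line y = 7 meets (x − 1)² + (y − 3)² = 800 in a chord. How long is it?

56

The distance from (1, 3) to the line is 4, and r² = 800.
Half the chord is √(r² − d²) = √(784), so the full chord is 56.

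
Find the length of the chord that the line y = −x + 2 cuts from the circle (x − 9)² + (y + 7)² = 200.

Centre (9, −7), r² = 200. Perpendicular distance d from centre to line = |0| / √2 = 0/√2.
Half the chord is √(r² − d²) = √(200), so the full chord is 20√2.

20√2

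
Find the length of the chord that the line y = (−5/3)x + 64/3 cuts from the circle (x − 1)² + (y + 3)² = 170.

Substitute y = (64 − 5x)/3:
34x² − 748x + 3808 = 0  ⟹  x² − 22x + 112 = 0
x = 14 or x = 8, giving (14, −2) and (8, 8).
|(14, −2) − (8, 8)| = √((6)² + (−10)²) = 2√34.

2√34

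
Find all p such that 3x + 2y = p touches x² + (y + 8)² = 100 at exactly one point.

p = −16 ± 10√13

Tangency holds when the distance from the centre (0, −8) to the line equals the radius 10:
|3·0 + 2·(−8) − p| / √13 = 10
|p − (−16)| = 10√13.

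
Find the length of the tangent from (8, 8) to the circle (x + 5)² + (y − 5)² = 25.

Centre (−5, 5), r² = 25. |PO|² = (13)² + (3)² = 178.
By the tangent–radius right angle, tangent length = √(|PO|² − r²) = √153 = 3√17.

3√17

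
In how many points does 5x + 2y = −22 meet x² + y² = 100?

d² = (5·0 + 2·0 − (−22))²/29 = 484/29; r² = 100.
Since d² < r², the line cuts the circle twice.

2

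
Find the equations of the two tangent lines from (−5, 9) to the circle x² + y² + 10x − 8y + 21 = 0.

Write the tangent as mx − y + (9 − m·(−5)) = 0 and set its distance from the centre to 2√5:
(0m − (−5))² = 20(m² + 1)
4m² − 1 = 0, so m = 1/2 or m = −1/2.
Through (−5, 9) these give x − 2y = −23 and x + 2y = 13.

x − 2y = −23 and x + 2y = 13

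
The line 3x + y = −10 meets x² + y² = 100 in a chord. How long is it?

The distance from (0, 0) to the line is 10/√10, and r² = 100.
Half the chord is √(r² − d²) = √(90), so the full chord is 6√10.

6√10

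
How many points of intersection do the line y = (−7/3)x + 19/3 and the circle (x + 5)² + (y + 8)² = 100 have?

0

d² = (7·(−5) + 3·(−8) − (19))²/58 = 3042/29; r² = 100.
Since d² > r², the line lies outside the circle.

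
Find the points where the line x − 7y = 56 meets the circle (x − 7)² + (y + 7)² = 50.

(0, −8) and (14, −6)

From the line, y = (−56 + x)/7. Substituting:
50x² − 700x = 0  ⟹  x² − 14x = 0
x = 14 or x = 0, giving (14, −6) and (0, −8).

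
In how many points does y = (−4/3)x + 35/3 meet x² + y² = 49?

1

Centre (0, 0), r² = 49. Distance² from centre to line = (−35)²/25 = 49.
Since d² = r², the line is tangent.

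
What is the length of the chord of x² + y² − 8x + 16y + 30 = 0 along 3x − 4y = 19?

10

From the line, y = (−19 + 3x)/4. Substituting:
25x² − 50x − 375 = 0  ⟹  x² − 2x − 15 = 0
x = 5 or x = −3, giving (5, −1) and (−3, −7).
Chord length = distance between (5, −1) and (−3, −7) = √100 = 10.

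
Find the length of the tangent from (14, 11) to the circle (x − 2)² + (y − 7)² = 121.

√39

With centre O = (2, 7), |OP|² = 160 and r² = 121.
By the tangent–radius right angle, tangent length = √(|PO|² − r²) = √39.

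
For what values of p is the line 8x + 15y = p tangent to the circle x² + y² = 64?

The line touches the circle iff its distance from (0, 0) is 8:
|8·0 + 15·0 − p| / √289 = 8
|p| = 8·17, so p = 136 or p = −136.

p = −136 or p = 136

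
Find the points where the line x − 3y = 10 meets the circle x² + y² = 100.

From the line, y = (−10 + x)/3. Substituting:
10x² − 20x − 800 = 0  ⟹  x² − 2x − 80 = 0
x = 10 or x = −8, giving (10, 0) and (−8, −6).

(−8, −6) and (10, 0)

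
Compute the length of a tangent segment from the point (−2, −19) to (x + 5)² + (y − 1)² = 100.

The centre is (−5, 1) and r = 10. The square of the distance from P to the centre is 9 + 400 = 409.
By the tangent–radius right angle, tangent length = √(|PO|² − r²) = √309.

√309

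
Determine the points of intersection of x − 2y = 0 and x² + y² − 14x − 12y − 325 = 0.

Express y = (x)/2 and substitute into the circle:
5x² − 80x − 1300 = 0  ⟹  x² − 16x − 260 = 0
x = 26 or x = −10, giving (26, 13) and (−10, −5).

(−10, −5) and (26, 13)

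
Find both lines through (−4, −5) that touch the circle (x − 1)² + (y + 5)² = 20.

2x − y = −3 and 2x + y = −13

A line y − (−5) = m(x − (−4)) is tangent when its distance from (1, −5) is 2√5:
[m·(5) − (0)]² = 20(m² + 1)
m² − 4 = 0, so m = 2 or m = −2.
Through (−4, −5) these give 2x − y = −3 and 2x + y = −13.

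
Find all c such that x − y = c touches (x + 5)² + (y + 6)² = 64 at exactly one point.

Tangency holds when the distance from the centre (−5, −6) to the line equals the radius 8:
|1·(−5) − 1·(−6) − c| / √2 = 8
|c − (1)| = 8√2.

c = 1 ± 8√2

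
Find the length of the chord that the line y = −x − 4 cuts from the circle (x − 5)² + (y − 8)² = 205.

11√2

Centre (5, 8), r² = 205. Perpendicular distance d from centre to line = |17| / √2 = 17/√2.
Chord = 2√(r² − d²) = 2·√(121/2) = 11√2.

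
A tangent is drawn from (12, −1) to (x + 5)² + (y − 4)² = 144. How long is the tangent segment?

The centre is (−5, 4) and r = 12. The square of the distance from P to the centre is 289 + 25 = 314.
Power of the point: PT² = |PO|² − r² = 170, so PT = √170.

√170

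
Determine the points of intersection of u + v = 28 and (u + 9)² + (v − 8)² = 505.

(−1, 29) and (12, 16)

From the line, v = −u + 28. Substituting:
2u² − 22u − 24 = 0  ⟹  u² − 11u − 12 = 0
u = 12 or u = −1, giving (12, 16) and (−1, 29).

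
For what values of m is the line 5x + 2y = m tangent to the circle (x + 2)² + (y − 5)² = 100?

For a tangent, require d(centre, line) = r = 10.
|5·(−2) + 2·5 − m| / √29 = 10
|m| = 10√29.

m = ±10√29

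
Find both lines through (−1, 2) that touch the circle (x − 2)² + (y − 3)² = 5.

Write the tangent as mx − y + (2 − m·(−1)) = 0 and set its distance from the centre to √5:
(3m − (1))² = 5(m² + 1)
2m² − 3m − 2 = 0, so m = 2 or m = −1/2.
With m = 2: 2x − y = −4. With m = −1/2: x + 2y = 3.

2x − y = −4 and x + 2y = 3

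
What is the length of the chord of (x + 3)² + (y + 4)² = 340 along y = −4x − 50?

The distance from (−3, −4) to the line is 34/√17, and r² = 340.
Half the chord is √(r² − d²) = √(272), so the full chord is 8√17.

8√17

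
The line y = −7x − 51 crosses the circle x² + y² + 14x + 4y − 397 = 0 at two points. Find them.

(−10, 19) and (−4, −23)

Express y = −7x − 51 and substitute into the circle:
50x² + 700x + 2000 = 0  ⟹  x² + 14x + 40 = 0
x = −4 or x = −10, giving (−4, −23) and (−10, 19).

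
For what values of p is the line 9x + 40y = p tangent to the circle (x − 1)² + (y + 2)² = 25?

p = −276 or p = 134

For a tangent, require d(centre, line) = r = 5.
|9·1 + 40·(−2) − p| / √1681 = 5
|p − (−71)| = 5·41, so p = 134 or p = −276.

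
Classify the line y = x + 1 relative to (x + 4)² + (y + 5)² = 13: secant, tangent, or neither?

Substituting the line into the circle gives 2x² + 20x + 39 = 0.
Δ = 400 − 312 = 88.
Two real roots: the line is a secant.

secant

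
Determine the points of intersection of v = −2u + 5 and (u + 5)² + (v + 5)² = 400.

(−5, 15) and (11, −17)

Express v = −2u + 5 and substitute into the circle:
5u² − 30u − 275 = 0  ⟹  u² − 6u − 55 = 0
u = 11 or u = −5, giving (11, −17) and (−5, 15).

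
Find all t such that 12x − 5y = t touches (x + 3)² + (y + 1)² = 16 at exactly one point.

t = −83 or t = 21

For a tangent, require d(centre, line) = r = 4.
|12·(−3) − 5·(−1) − t| / √169 = 4
|t − (−31)| = 4·13, so t = 21 or t = −83.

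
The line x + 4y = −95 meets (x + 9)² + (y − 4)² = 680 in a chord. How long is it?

Centre (−9, 4), r² = 680. Perpendicular distance d from centre to line = |102| / √17 = 102/√17.
Half the chord is √(r² − d²) = √(68), so the full chord is 4√17.

4√17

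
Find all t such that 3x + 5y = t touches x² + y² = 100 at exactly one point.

t = ±10√34

The line touches the circle iff its distance from (0, 0) is 10:
|3·0 + 5·0 − t| / √34 = 10
|t| = 10√34.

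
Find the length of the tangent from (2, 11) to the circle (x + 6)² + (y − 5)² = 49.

Centre (−6, 5), r² = 49. |PO|² = (8)² + (6)² = 100.
Power of the point: PT² = |PO|² − r² = 51, so PT = √51.

√51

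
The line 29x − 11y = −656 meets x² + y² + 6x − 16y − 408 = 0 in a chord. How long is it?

√962

Centre (−3, 8), r² = 481. Perpendicular distance d from centre to line = |481| / √962 = 481/√962.
Chord = 2√(r² − d²) = 2·√(481/2) = √962.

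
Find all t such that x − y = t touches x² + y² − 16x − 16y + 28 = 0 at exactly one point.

t = ±10√2

Tangency holds when the distance from the centre (8, 8) to the line equals the radius 10:
|1·8 − 1·8 − t| / √2 = 10
|t| = 10√2.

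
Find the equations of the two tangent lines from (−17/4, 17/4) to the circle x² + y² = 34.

Write the tangent as mx − y + (17/4 − m·(−17/4)) = 0 and set its distance from the centre to √34:
[m·(17/4) − (−17/4)]² = 34(m² + 1)
15m² − 34m + 15 = 0, so m = 5/3 or m = 3/5.
Through (−17/4, 17/4) these give 5x − 3y = −34 and 3x − 5y = −34.

5x − 3y = −34 and 3x − 5y = −34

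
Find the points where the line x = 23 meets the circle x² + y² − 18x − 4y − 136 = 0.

(23, −3) and (23, 7)

The line gives x = 23. Substituting into the circle:
y² − 4y − 21 = 0
y = 7 or y = −3, giving (23, 7) and (23, −3).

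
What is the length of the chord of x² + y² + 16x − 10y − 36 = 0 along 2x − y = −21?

10√5

Substitute y = 2x + 21:
5x² + 80x + 195 = 0  ⟹  x² + 16x + 39 = 0
x = −3 or x = −13, giving (−3, 15) and (−13, −5).
|(−3, 15) − (−13, −5)| = √((10)² + (20)²) = 10√5.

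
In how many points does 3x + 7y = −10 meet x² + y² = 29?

2

Substituting the line into the circle gives 58x² + 60x − 1321 = 0.
Discriminant = (60)² − 4·58·(−1321) = 310072 > 0.
Two real roots: the line is a secant.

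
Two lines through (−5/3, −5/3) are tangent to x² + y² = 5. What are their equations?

2x + y = −5 and x + 2y = −5

Write the tangent as mx − y + (−5/3 − m·(−5/3)) = 0 and set its distance from the centre to √5:
(5/3m − (5/3))² = 5(m² + 1)
2m² + 5m + 2 = 0, so m = −2 or m = −1/2.
Through (−5/3, −5/3) these give 2x + y = −5 and x + 2y = −5.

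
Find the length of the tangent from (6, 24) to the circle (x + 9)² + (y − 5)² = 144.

Centre (−9, 5), r² = 144. |PO|² = (15)² + (19)² = 586.
Power of the point: PT² = |PO|² − r² = 442, so PT = √442.

√442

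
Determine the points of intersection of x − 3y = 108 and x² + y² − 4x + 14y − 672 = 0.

Express y = (−108 + x)/3 and substitute into the circle:
10x² − 210x + 1080 = 0  ⟹  x² − 21x + 108 = 0
x = 12 or x = 9, giving (12, −32) and (9, −33).

(9, −33) and (12, −32)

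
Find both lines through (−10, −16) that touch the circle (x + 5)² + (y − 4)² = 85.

9x + 2y = −122 and 7x − 6y = 26

A line y − (−16) = m(x − (−10)) is tangent when its distance from (−5, 4) is √85:
(5m − (20))² = 85(m² + 1)
12m² + 40m − 63 = 0, so m = −9/2 or m = 7/6.
With m = −9/2: 9x + 2y = −122. With m = 7/6: 7x − 6y = 26.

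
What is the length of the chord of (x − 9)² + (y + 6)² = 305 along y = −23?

8

Centre (9, −6), r² = 305. Perpendicular distance d from centre to line = |17| / √1 = 17.
Chord = 2√(r² − d²) = 2·√(16) = 8.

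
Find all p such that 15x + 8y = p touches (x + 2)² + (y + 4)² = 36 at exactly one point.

p = −164 or p = 40

For a tangent, require d(centre, line) = r = 6.
|15·(−2) + 8·(−4) − p| / √289 = 6
|p − (−62)| = 6·17, so p = 40 or p = −164.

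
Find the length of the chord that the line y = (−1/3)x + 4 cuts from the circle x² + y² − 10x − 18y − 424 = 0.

The distance from (5, 9) to the line is 20/√10, and r² = 530.
Chord = 2√(r² − d²) = 2·√(490) = 14√10.

14√10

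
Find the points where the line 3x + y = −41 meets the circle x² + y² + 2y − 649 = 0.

Express y = −3x − 41 and substitute into the circle:
10x² + 240x + 950 = 0  ⟹  x² + 24x + 95 = 0
x = −5 or x = −19, giving (−5, −26) and (−19, 16).

(−19, 16) and (−5, −26)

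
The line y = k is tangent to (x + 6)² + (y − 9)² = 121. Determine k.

Tangency holds when the distance from the centre (−6, 9) to the line equals the radius 11:
|0·(−6) + 1·9 − k| / √1 = 11
|k − (9)| = 11, so k = 20 or k = −2.

k = −2 or k = 20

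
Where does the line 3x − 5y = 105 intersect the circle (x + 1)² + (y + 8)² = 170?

(0, −21) and (10, −15)

From the line, y = (−105 + 3x)/5. Substituting:
34x² − 340x = 0  ⟹  x² − 10x = 0
x = 10 or x = 0, giving (10, −15) and (0, −21).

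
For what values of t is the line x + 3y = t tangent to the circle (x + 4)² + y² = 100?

t = −4 ± 10√10

Tangency holds when the distance from the centre (−4, 0) to the line equals the radius 10:
|1·(−4) + 3·0 − t| / √10 = 10
|t − (−4)| = 10√10.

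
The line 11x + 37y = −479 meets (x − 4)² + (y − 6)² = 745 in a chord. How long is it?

Substitute y = (−479 − 11x)/37:
1490x² + 4470x − 506600 = 0  ⟹  x² + 3x − 340 = 0
x = 17 or x = −20, giving (17, −18) and (−20, −7).
|(17, −18) − (−20, −7)| = √((37)² + (−11)²) = √1490.

√1490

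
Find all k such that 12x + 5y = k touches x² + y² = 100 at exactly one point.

k = −130 or k = 130

For a tangent, require d(centre, line) = r = 10.
|12·0 + 5·0 − k| / √169 = 10
|k| = 10·13, so k = 130 or k = −130.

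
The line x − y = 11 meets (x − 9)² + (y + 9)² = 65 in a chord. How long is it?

9√2

From the line, y = x − 11. Substituting:
2x² − 22x + 20 = 0  ⟹  x² − 11x + 10 = 0
x = 10 or x = 1, giving (10, −1) and (1, −10).
Chord length = distance between (10, −1) and (1, −10) = √162 = 9√2.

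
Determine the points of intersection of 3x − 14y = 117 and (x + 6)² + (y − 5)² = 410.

(−17, −12) and (11, −6)

Substitute y = (−117 + 3x)/14:
205x² + 1230x − 38335 = 0  ⟹  x² + 6x − 187 = 0
x = 11 or x = −17, giving (11, −6) and (−17, −12).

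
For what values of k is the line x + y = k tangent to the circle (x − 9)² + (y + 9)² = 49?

For a tangent, require d(centre, line) = r = 7.
|1·9 + 1·(−9) − k| / √2 = 7
|k| = 7√2.

k = ±7√2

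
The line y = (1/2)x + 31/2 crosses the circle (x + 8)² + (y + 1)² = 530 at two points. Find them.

(−31, 0) and (5, 18)

Substitute y = (31 + x)/2:
5x² + 130x − 775 = 0  ⟹  x² + 26x − 155 = 0
x = 5 or x = −31, giving (5, 18) and (−31, 0).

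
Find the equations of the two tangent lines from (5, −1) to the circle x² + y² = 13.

2x − 3y = 13 and 3x + 2y = 13

Let a tangent through (5, −1) have slope m. Its distance from (0, 0) must equal √13:
(−5m − (1))² = 13(m² + 1)
6m² + 5m − 6 = 0, so m = 2/3 or m = −3/2.
Through (5, −1) these give 2x − 3y = 13 and 3x + 2y = 13.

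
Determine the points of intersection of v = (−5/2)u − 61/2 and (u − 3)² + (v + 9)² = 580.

From the line, v = (−61 − 5u)/2. Substituting:
29u² + 406u − 435 = 0  ⟹  u² + 14u − 15 = 0
u = 1 or u = −15, giving (1, −33) and (−15, 7).

(−15, 7) and (1, −33)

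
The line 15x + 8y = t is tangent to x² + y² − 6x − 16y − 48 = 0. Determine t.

For a tangent, require d(centre, line) = r = 11.
|15·3 + 8·8 − t| / √289 = 11
|t − (109)| = 11·17, so t = 296 or t = −78.

t = −78 or t = 296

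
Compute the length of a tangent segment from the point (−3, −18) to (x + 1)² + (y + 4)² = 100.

With centre O = (−1, −4), |OP|² = 200 and r² = 100.
The tangent meets the radius at right angles, so tangent² = |PO|² − r² = 200 − 100 = 100.

10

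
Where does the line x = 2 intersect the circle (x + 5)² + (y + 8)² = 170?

The line gives x = 2. Substituting into the circle:
y² + 16y − 57 = 0
y = 3 or y = −19, giving (2, 3) and (2, −19).

(2, −19) and (2, 3)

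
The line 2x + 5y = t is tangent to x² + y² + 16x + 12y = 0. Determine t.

t = −46 ± 10√29

The line touches the circle iff its distance from (−8, −6) is 10:
|2·(−8) + 5·(−6) − t| / √29 = 10
|t − (−46)| = 10√29.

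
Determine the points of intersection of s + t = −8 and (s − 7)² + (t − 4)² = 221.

Express t = −s − 8 and substitute into the circle:
2s² + 10s − 28 = 0  ⟹  s² + 5s − 14 = 0
s = 2 or s = −7, giving (2, −10) and (−7, −1).

(−7, −1) and (2, −10)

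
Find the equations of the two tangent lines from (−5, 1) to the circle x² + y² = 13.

Let a tangent through (−5, 1) have slope m. Its distance from (0, 0) must equal √13:
(5m − (−1))² = 13(m² + 1)
6m² + 5m − 6 = 0, so m = 2/3 or m = −3/2.
With m = 2/3: 2x − 3y = −13. With m = −3/2: 3x + 2y = −13.

2x − 3y = −13 and 3x + 2y = −13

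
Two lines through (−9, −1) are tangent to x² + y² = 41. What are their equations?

4x + 5y = −41 and 5x − 4y = −41

Write the tangent as mx − y + (−1 − m·(−9)) = 0 and set its distance from the centre to √41:
(9m − (1))² = 41(m² + 1)
20m² − 9m − 20 = 0, so m = −4/5 or m = 5/4.
Through (−9, −1) these give 4x + 5y = −41 and 5x − 4y = −41.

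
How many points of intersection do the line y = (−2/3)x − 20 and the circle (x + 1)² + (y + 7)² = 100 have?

Substituting the line into the circle gives 13x² + 174x + 630 = 0.
Δ = 30276 − 32760 = −2484.
No real roots: the line does not meet the circle.

0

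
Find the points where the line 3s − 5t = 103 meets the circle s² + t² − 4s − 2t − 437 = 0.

(1, −20) and (21, −8)

From the line, t = (−103 + 3s)/5. Substituting:
34s² − 748s + 714 = 0  ⟹  s² − 22s + 21 = 0
s = 21 or s = 1, giving (21, −8) and (1, −20).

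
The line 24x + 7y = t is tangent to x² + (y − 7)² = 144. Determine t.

t = −251 or t = 349

For a tangent, require d(centre, line) = r = 12.
|24·0 + 7·7 − t| / √625 = 12
|t − (49)| = 12·25, so t = 349 or t = −251.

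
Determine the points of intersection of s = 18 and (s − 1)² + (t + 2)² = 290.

(18, −3) and (18, −1)

The line gives s = 18. Substituting into the circle:
t² + 4t + 3 = 0
t = −1 or t = −3, giving (18, −1) and (18, −3).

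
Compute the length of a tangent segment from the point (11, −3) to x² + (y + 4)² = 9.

With centre O = (0, −4), |OP|² = 122 and r² = 9.
Power of the point: PT² = |PO|² − r² = 113, so PT = √113.

√113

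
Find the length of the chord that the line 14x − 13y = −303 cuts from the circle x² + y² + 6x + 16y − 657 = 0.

2√365

The distance from (−3, −8) to the line is 365/√365, and r² = 730.
Half the chord is √(r² − d²) = √(365), so the full chord is 2√365.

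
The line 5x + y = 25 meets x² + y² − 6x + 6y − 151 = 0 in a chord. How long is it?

5√26

Express y = −5x + 25 and substitute into the circle:
26x² − 286x + 624 = 0  ⟹  x² − 11x + 24 = 0
x = 8 or x = 3, giving (8, −15) and (3, 10).
Chord length = distance between (8, −15) and (3, 10) = √650 = 5√26.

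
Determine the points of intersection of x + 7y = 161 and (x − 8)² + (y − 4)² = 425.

(0, 23) and (21, 20)

Express y = (161 − x)/7 and substitute into the circle:
50x² − 1050x = 0  ⟹  x² − 21x = 0
x = 21 or x = 0, giving (21, 20) and (0, 23).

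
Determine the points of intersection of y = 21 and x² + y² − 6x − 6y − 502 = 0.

(−11, 21) and (17, 21)

From the line, y = 21. Substituting:
x² − 6x − 187 = 0
x = 17 or x = −11, giving (17, 21) and (−11, 21).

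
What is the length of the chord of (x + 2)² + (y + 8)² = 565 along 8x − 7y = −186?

Express y = (186 + 8x)/7 and substitute into the circle:
113x² + 4068x + 31075 = 0  ⟹  x² + 36x + 275 = 0
x = −11 or x = −25, giving (−11, 14) and (−25, −2).
|(−11, 14) − (−25, −2)| = √((14)² + (16)²) = 2√113.

2√113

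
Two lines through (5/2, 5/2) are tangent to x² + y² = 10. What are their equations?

Let a tangent through (5/2, 5/2) have slope m. Its distance from (0, 0) must equal √10:
[m·(−5/2) − (−5/2)]² = 10(m² + 1)
3m² + 10m + 3 = 0, so m = −1/3 or m = −3.
With m = −1/3: x + 3y = 10. With m = −3: 3x + y = 10.

x + 3y = 10 and 3x + y = 10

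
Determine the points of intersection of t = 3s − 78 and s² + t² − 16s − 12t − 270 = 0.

From the line, t = 3s − 78. Substituting:
10s² − 520s + 6750 = 0  ⟹  s² − 52s + 675 = 0
s = 27 or s = 25, giving (27, 3) and (25, −3).

(25, −3) and (27, 3)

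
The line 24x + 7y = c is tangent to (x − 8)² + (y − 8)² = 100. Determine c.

Tangency holds when the distance from the centre (8, 8) to the line equals the radius 10:
|24·8 + 7·8 − c| / √625 = 10
|c − (248)| = 10·25, so c = 498 or c = −2.

c = −2 or c = 498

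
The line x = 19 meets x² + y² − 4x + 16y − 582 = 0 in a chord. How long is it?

38

The line gives x = 19. Substituting into the circle:
y² + 16y − 297 = 0
y = 11 or y = −27, giving (19, 11) and (19, −27).
Chord length = distance between (19, 11) and (19, −27) = √1444 = 38.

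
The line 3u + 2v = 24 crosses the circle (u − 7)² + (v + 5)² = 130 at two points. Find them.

(4, 6) and (16, −12)

From the line, v = (24 − 3u)/2. Substituting:
13u² − 260u + 832 = 0  ⟹  u² − 20u + 64 = 0
u = 16 or u = 4, giving (16, −12) and (4, 6).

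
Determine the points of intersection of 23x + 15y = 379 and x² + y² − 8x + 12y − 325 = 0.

(8, 13) and (23, −10)

Substitute y = (379 − 23x)/15:
754x² − 23374x + 138736 = 0  ⟹  x² − 31x + 184 = 0
x = 23 or x = 8, giving (23, −10) and (8, 13).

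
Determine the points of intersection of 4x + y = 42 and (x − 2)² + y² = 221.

(7, 14) and (13, −10)

Substitute y = −4x + 42:
17x² − 340x + 1547 = 0  ⟹  x² − 20x + 91 = 0
x = 13 or x = 7, giving (13, −10) and (7, 14).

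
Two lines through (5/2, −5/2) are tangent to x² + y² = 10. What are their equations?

x − 3y = 10 and 3x − y = 10

Write the tangent as mx − y + (−5/2 − m·(5/2)) = 0 and set its distance from the centre to √10:
(−5/2m − (5/2))² = 10(m² + 1)
3m² − 10m + 3 = 0, so m = 1/3 or m = 3.
Through (5/2, −5/2) these give x − 3y = 10 and 3x − y = 10.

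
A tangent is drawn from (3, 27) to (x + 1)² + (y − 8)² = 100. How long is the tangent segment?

Centre (−1, 8), r² = 100. |PO|² = (4)² + (19)² = 377.
The tangent meets the radius at right angles, so tangent² = |PO|² − r² = 377 − 100 = 277.

√277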